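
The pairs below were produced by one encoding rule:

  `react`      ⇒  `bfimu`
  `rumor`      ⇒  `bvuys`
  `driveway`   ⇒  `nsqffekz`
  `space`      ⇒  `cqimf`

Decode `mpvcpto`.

Shifts by position in react: pos 0: r→b (+10), pos 1: e→f (+1), pos 2: a→i (+8), pos 3: c→m (+10), pos 4: t→u (+1) — repeating every 3. The shifts repeat in a cycle of length 3: positions 0,1,… shift by +10, +1, +8, then the pattern repeats.
Undoing it on mpvcpto: m−10=c, p−1=o, v−8=n, c−10=s, p−1=o, t−8=l, o−10=e.

console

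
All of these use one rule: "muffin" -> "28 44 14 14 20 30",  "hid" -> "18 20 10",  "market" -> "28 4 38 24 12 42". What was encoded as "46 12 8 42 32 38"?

The formula is n = 2×(alphabet index, a=1) + 2.
Undoing it on 46 12 8 42 32 38: 46→(46−2)÷2=22=v, 12→(12−2)÷2=5=e, 8→(8−2)÷2=3=c, 42→(42−2)÷2=20=t, 32→(32−2)÷2=15=o, 38→(38−2)÷2=18=r.

vector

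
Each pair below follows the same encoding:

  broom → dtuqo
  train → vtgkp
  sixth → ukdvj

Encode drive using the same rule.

ftoxg

Shifts by position in broom: pos 0: b→d (+2), pos 1: r→t (+2), pos 2: o→u (+6), pos 3: o→q (+2), pos 4: m→o (+2) — repeating every 3. The shifts repeat in a cycle of length 3: positions 0,1,… shift by +2, +2, +6, then the pattern repeats.
On drive: d+2=f, r+2=t, i+6=o, v+2=x, e+2=g.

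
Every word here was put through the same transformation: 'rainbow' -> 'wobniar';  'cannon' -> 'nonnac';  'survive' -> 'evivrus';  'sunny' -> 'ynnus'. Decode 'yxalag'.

galaxy

The output letters match the input read backwards: rainbow reversed is wobniar. The word is simply reversed.
Undoing it on yxalag: then reverse → galaxy.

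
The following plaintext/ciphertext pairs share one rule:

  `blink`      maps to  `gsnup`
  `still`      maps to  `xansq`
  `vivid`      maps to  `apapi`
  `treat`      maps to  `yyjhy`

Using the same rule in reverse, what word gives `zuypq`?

Shifts by position in blink: pos 0: b→g (+5), pos 1: l→s (+7), pos 2: i→n (+5), pos 3: n→u (+7) — repeating every 2. It's a Vigenère-style cipher with numeric key [5,7]: position i shifts by key[i mod 2].
Undoing it on zuypq: z−5=u, u−7=n, y−5=t, p−7=i, q−5=l.

until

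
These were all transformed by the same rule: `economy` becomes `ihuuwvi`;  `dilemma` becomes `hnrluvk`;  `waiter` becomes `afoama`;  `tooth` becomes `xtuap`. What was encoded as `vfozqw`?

raisin

In economy: e→i is +4, c→h is +5, o→u is +6, n→u is +7 — the shift increases by 1 each position. The shift increases by 1 at each position, starting from +4: 4, 5, 6, ….
Undoing it on vfozqw: v−4=r, f−5=a, o−6=i, z−7=s, q−8=i, w−9=n.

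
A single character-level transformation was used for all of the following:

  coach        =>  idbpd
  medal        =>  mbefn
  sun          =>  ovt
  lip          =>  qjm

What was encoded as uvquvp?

output

The output letters match the input read backwards, each shifted +1: coach reversed is hcaoc. Two steps: reverse the string, then apply a Caesar shift of +1.
Reversing it on uvquvp: shift back: u−1=t, v−1=u, q−1=p, u−1=t, v−1=u, p−1=o → tuptuo; then reverse → output.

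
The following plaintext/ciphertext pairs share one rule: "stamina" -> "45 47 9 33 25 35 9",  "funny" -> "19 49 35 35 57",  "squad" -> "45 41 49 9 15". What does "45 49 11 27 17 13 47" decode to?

subject

s(#19)→45 and t(#20)→47: differences scale by 2, so n = 2·pos + 7. Each letter becomes 2×(its alphabet position, a=1..z=26) + 7.
Decoding 45 49 11 27 17 13 47: 45→(45−7)÷2=19=s, 49→(49−7)÷2=21=u, 11→(11−7)÷2=2=b, 27→(27−7)÷2=10=j, 17→(17−7)÷2=5=e, 13→(13−7)÷2=3=c, 47→(47−7)÷2=20=t.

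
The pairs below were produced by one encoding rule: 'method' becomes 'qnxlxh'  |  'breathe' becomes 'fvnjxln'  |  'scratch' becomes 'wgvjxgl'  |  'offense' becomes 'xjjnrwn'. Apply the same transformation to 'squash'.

The shift depends on letter class: consonant m→q is +4, but vowel e→n is +9. The rule splits by letter class: vowels +9, consonants +4.
For squash: s(cons)+4=w, q(cons)+4=u, u(vowel)+9=d, a(vowel)+9=j, s(cons)+4=w, h(cons)+4=l.

wudjwl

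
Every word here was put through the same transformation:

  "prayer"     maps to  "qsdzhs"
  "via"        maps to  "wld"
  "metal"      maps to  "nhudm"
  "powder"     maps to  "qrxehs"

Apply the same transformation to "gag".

hdh

The shift depends on letter class: consonant p→q is +1, but vowel a→d is +3. Vowels shift forward by 3 and consonants shift forward by 1.
For gag: g(cons)+1=h, a(vowel)+3=d, g(cons)+1=h.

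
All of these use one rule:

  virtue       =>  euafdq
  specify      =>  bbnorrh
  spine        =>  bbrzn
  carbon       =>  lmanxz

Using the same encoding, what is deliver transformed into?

mquueqa

The shifts repeat in a cycle of length 2: positions 0,1,… shift by +9, +12, then the pattern repeats.
On deliver: d+9=m, e+12=q, l+9=u, i+12=u, v+9=e, e+12=q, r+9=a.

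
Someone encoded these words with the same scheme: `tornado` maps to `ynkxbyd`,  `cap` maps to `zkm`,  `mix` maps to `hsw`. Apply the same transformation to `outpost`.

Two steps: reverse the string, then apply a Caesar shift of +10.
Applying it to outpost: reverse → tsoptuo; then shift: t+10=d, s+10=c, o+10=y, p+10=z, t+10=d, u+10=e, o+10=y.

dcyzdey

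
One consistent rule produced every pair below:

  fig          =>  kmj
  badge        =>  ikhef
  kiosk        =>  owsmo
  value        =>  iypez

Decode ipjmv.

rifle

The output letters match the input read backwards, each shifted +4: fig reversed is gif. The word is reversed, then every letter is shifted forward by 4.
Decoding ipjmv: shift back: i−4=e, p−4=l, j−4=f, m−4=i, v−4=r → elfir; then reverse → rifle.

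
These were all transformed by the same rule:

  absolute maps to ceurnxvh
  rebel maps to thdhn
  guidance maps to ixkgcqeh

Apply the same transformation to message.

ohuvcjg

It's a Vigenère-style cipher with numeric key [2,3]: position i shifts by key[i mod 2].
For message: m+2=o, e+3=h, s+2=u, s+3=v, a+2=c, g+3=j, e+2=g.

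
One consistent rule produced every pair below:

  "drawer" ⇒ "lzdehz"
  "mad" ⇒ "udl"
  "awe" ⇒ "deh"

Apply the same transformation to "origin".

rzlolv

The shift depends on letter class: consonant d→l is +8, but vowel a→d is +3. The rule splits by letter class: vowels +3, consonants +8.
On origin: o(vowel)+3=r, r(cons)+8=z, i(vowel)+3=l, g(cons)+8=o, i(vowel)+3=l, n(cons)+8=v.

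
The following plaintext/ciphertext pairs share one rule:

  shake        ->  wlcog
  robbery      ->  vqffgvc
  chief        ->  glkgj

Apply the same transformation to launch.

pcwrgl

Two shifts are in play — +2 for a/e/i/o/u, +4 for every other letter.
Applying it to launch: l(cons)+4=p, a(vowel)+2=c, u(vowel)+2=w, n(cons)+4=r, c(cons)+4=g, h(cons)+4=l.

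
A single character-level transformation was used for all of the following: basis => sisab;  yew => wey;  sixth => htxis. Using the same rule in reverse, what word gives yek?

key

The word is simply reversed.
Undoing it on yek: then reverse → key.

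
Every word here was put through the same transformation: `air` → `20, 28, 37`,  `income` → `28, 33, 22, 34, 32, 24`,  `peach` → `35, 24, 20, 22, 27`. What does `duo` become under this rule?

a is letter #1 and maps to 20: an offset of 19. The number is (letter's place in the alphabet, a=1) + 19.
For duo: d=4→23, u=21→40, o=15→34.

23, 40, 34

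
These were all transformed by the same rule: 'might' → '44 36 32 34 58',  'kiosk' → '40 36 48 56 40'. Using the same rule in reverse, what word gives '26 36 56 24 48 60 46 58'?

m(#13)→44 and i(#9)→36: differences scale by 2, so n = 2·pos + 18. Each letter becomes 2×(its alphabet position, a=1..z=26) + 18.
Reversing it on 26 36 56 24 48 60 46 58: 26→(26−18)÷2=4=d, 36→(36−18)÷2=9=i, 56→(56−18)÷2=19=s, 24→(24−18)÷2=3=c, 48→(48−18)÷2=15=o, 60→(60−18)÷2=21=u, 46→(46−18)÷2=14=n, 58→(58−18)÷2=20=t.

discount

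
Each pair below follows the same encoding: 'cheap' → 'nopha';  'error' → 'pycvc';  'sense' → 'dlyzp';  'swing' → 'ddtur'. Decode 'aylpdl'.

Shifts by position in cheap: pos 0: c→n (+11), pos 1: h→o (+7), pos 2: e→p (+11), pos 3: a→h (+7) — repeating every 2. It's a Vigenère-style cipher with numeric key [11,7]: position i shifts by key[i mod 2].
Reversing it on aylpdl: a−11=p, y−7=r, l−11=a, p−7=i, d−11=s, l−7=e.

praise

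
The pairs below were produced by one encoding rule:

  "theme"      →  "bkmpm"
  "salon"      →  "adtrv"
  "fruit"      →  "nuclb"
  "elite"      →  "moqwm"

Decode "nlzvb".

Shifts by position in theme: pos 0: t→b (+8), pos 1: h→k (+3), pos 2: e→m (+8), pos 3: m→p (+3) — repeating every 2. The shifts repeat in a cycle of length 2: positions 0,1,… shift by +8, +3, then the pattern repeats.
Reversing it on nlzvb: n−8=f, l−3=i, z−8=r, v−3=s, b−8=t.

first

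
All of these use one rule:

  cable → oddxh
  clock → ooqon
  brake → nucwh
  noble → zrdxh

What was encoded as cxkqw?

Shifts by position in cable: pos 0: c→o (+12), pos 1: a→d (+3), pos 2: b→d (+2), pos 3: l→x (+12), pos 4: e→h (+3) — repeating every 3. The shifts repeat in a cycle of length 3: positions 0,1,… shift by +12, +3, +2, then the pattern repeats.
Decoding cxkqw: c−12=q, x−3=u, k−2=i, q−12=e, w−3=t.

quiet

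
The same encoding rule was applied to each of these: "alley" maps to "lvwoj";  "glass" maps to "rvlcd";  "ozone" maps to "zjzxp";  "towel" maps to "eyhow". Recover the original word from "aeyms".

punch

Shifts by position in alley: pos 0: a→l (+11), pos 1: l→v (+10), pos 2: l→w (+11), pos 3: e→o (+10) — repeating every 2. A repeating key of period 2 is used — shifts +11, +10 over and over.
Decoding aeyms: a−11=p, e−10=u, y−11=n, m−10=c, s−11=h.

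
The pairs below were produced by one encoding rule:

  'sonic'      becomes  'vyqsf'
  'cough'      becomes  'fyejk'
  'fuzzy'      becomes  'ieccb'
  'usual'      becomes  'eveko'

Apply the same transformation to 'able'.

The shift depends on letter class: consonant s→v is +3, but vowel o→y is +10. The rule splits by letter class: vowels +10, consonants +3.
On able: a(vowel)+10=k, b(cons)+3=e, l(cons)+3=o, e(vowel)+10=o.

keoo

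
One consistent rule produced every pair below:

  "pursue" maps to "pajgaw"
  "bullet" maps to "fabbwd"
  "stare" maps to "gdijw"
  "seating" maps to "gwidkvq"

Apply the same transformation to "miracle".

This is an affine cipher: with a=0,…,z=25, each position x becomes (23x+8) mod 26.
Applying it to miracle: m(12)→23·12+8≡24=y; i(8)→23·8+8≡10=k; r(17)→23·17+8≡9=j; a(0)→23·0+8≡8=i; c(2)→23·2+8≡2=c; l(11)→23·11+8≡1=b; e(4)→23·4+8≡22=w (all mod 26).

ykjicbw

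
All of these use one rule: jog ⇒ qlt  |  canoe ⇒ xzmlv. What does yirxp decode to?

brick

Each pair mirrors across the alphabet (j↔q, o↔l, g↔t): positions sum to 25. Letters are reflected about the middle of the alphabet (position → 25−position): Atbash.
Reversing it on yirxp: y↔b, i↔r, r↔i, x↔c, p↔k.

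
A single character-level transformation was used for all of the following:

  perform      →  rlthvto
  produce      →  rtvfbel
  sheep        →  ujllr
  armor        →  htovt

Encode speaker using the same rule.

The shift depends on letter class: consonant p→r is +2, but vowel e→l is +7. Vowels shift forward by 7 and consonants shift forward by 2.
On speaker: s(cons)+2=u, p(cons)+2=r, e(vowel)+7=l, a(vowel)+7=h, k(cons)+2=m, e(vowel)+7=l, r(cons)+2=t.

urlhmlt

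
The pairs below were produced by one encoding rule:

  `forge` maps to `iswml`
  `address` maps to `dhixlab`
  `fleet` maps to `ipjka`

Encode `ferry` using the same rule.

iiwxf

In forge: f→i is +3, o→s is +4, r→w is +5, g→m is +6 — the shift increases by 1 each position. The shift increases by 1 at each position, starting from +3: 3, 4, 5, ….
Applying it to ferry: f+3=i, e+4=i, r+5=w, r+6=x, y+7=f.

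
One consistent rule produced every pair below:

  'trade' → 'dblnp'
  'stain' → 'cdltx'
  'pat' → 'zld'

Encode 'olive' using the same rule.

zvtfp

The shift depends on letter class: consonant t→d is +10, but vowel a→l is +11. Two shifts are in play — +11 for a/e/i/o/u, +10 for every other letter.
For olive: o(vowel)+11=z, l(cons)+10=v, i(vowel)+11=t, v(cons)+10=f, e(vowel)+11=p.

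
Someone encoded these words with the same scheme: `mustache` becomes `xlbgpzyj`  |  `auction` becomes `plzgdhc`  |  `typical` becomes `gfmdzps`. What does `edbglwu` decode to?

Each letter's alphabet position (a=0..z=25) is mapped through 5·x+15 mod 26 — an affine cipher.
Decoding edbglwu: e(4)→21·(4−15)≡3=d; d(3)→21·(3−15)≡8=i; b(1)→21·(1−15)≡18=s; g(6)→21·(6−15)≡19=t; l(11)→21·(11−15)≡20=u; w(22)→21·(22−15)≡17=r; u(20)→21·(20−15)≡1=b (all mod 26).

disturb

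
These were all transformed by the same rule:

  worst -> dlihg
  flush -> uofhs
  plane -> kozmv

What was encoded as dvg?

wet

Each pair mirrors across the alphabet (w↔d, o↔l, r↔i): positions sum to 25. Letters are reflected about the middle of the alphabet (position → 25−position): Atbash.
Reversing it on dvg: d↔w, v↔e, g↔t.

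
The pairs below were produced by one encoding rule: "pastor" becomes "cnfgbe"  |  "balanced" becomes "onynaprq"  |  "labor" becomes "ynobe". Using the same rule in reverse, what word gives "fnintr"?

Compare letters: p→c is +13, a→n is +13, s→f is +13 — a constant shift. Each letter is shifted forward by 13 in the alphabet (a Caesar shift of +13).
Reversing it on fnintr: f−13=s, n−13=a, i−13=v, n−13=a, t−13=g, r−13=e.

savage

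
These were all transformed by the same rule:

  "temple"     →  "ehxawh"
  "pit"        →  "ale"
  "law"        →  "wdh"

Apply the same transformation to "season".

The shift depends on letter class: consonant t→e is +11, but vowel e→h is +3. Vowels shift forward by 3 and consonants shift forward by 11.
On season: s(cons)+11=d, e(vowel)+3=h, a(vowel)+3=d, s(cons)+11=d, o(vowel)+3=r, n(cons)+11=y.

dhddry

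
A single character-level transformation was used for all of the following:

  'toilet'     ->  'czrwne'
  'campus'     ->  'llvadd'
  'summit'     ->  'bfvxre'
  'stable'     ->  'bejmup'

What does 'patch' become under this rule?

A repeating key of period 2 is used — shifts +9, +11 over and over.
For patch: p+9=y, a+11=l, t+9=c, c+11=n, h+9=q.

ylcnq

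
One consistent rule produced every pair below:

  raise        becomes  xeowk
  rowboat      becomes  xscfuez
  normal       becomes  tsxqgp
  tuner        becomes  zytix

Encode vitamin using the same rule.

bmzesmt

Shifts by position in raise: pos 0: r→x (+6), pos 1: a→e (+4), pos 2: i→o (+6), pos 3: s→w (+4) — repeating every 2. It's a Vigenère-style cipher with numeric key [6,4]: position i shifts by key[i mod 2].
For vitamin: v+6=b, i+4=m, t+6=z, a+4=e, m+6=s, i+4=m, n+6=t.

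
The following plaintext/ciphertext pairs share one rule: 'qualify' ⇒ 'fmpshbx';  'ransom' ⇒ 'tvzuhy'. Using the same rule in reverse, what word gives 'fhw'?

The output letters match the input read backwards, each shifted +7: qualify reversed is yfilauq. Read the word backwards and shift each letter +7.
Undoing it on fhw: shift back: f−7=y, h−7=a, w−7=p → yap; then reverse → pay.

pay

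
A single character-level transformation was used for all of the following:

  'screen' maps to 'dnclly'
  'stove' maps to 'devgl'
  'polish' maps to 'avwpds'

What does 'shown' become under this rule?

The shift depends on letter class: consonant s→d is +11, but vowel e→l is +7. Vowels shift forward by 7 and consonants shift forward by 11.
Applying it to shown: s(cons)+11=d, h(cons)+11=s, o(vowel)+7=v, w(cons)+11=h, n(cons)+11=y.

dsvhy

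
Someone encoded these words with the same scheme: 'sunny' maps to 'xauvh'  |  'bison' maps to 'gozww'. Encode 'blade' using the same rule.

In sunny: s→x is +5, u→a is +6, n→u is +7, n→v is +8 — the shift increases by 1 each position. Letter i (0-indexed) is shifted by i+5, so successive shifts are 5, 6, 7, ….
Applying it to blade: b+5=g, l+6=r, a+7=h, d+8=l, e+9=n.

grhln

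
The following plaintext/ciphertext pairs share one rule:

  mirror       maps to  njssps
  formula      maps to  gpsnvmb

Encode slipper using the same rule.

Compare letters: m→n is +1, i→j is +1, r→s is +1 — a constant shift. It's a constant shift of +1 (ROT1).
For slipper: s+1=t, l+1=m, i+1=j, p+1=q, p+1=q, e+1=f, r+1=s.

tmjqqfs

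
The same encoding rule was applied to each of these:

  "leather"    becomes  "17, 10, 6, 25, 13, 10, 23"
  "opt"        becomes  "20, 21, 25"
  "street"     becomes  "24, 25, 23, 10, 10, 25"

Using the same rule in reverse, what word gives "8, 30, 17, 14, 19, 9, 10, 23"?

cylinder

l is letter #12 and maps to 17: an offset of 5. Letters become their 1-based position plus 5 (so a→6, b→7, …).
Reversing it on 8, 30, 17, 14, 19, 9, 10, 23: 8→(8−5)÷1=3=c, 30→(30−5)÷1=25=y, 17→(17−5)÷1=12=l, 14→(14−5)÷1=9=i, 19→(19−5)÷1=14=n, 9→(9−5)÷1=4=d, 10→(10−5)÷1=5=e, 23→(23−5)÷1=18=r.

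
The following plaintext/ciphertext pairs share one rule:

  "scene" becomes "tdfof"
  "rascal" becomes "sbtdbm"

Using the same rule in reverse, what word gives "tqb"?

Every letter moves 1 place later in the alphabet, wrapping around z→a.
Undoing it on tqb: t−1=s, q−1=p, b−1=a.

spa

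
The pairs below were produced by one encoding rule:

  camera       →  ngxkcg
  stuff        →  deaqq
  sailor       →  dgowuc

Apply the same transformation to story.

The shift depends on letter class: consonant c→n is +11, but vowel a→g is +6. The rule splits by letter class: vowels +6, consonants +11.
Applying it to story: s(cons)+11=d, t(cons)+11=e, o(vowel)+6=u, r(cons)+11=c, y(cons)+11=j.

deucj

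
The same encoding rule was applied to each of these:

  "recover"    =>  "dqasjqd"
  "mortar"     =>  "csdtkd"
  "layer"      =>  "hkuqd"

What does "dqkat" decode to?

Treating letters as 0–25, the rule is x ↦ 21x + 10 (mod 26).
Undoing it on dqkat: d(3)→5·(3−10)≡17=r; q(16)→5·(16−10)≡4=e; k(10)→5·(10−10)≡0=a; a(0)→5·(0−10)≡2=c; t(19)→5·(19−10)≡19=t (all mod 26).

react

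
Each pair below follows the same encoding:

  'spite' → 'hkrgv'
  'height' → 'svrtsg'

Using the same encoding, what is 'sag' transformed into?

Each pair mirrors across the alphabet (s↔h, p↔k, i↔r): positions sum to 25. This is the alphabet-reversal cipher (Atbash): a becomes z, b becomes y, etc.
Applying it to sag: s↔h, a↔z, g↔t.

hzt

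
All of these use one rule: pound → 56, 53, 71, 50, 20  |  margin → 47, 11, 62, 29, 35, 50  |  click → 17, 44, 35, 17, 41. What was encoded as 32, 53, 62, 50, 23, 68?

hornet

p(#16)→56 and o(#15)→53: differences scale by 3, so n = 3·pos + 8. With a=1..z=26, the number is 3·pos + 8.
Decoding 32, 53, 62, 50, 23, 68: 32→(32−8)÷3=8=h, 53→(53−8)÷3=15=o, 62→(62−8)÷3=18=r, 50→(50−8)÷3=14=n, 23→(23−8)÷3=5=e, 68→(68−8)÷3=20=t.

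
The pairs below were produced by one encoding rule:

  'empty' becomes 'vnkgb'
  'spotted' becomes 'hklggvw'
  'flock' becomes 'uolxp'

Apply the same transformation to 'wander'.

dzmwvi

Each pair mirrors across the alphabet (e↔v, m↔n, p↔k): positions sum to 25. Letters are reflected about the middle of the alphabet (position → 25−position): Atbash.
For wander: w↔d, a↔z, n↔m, d↔w, e↔v, r↔i.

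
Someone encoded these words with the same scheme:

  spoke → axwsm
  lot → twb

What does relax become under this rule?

Compare letters: s→a is +8, p→x is +8, o→w is +8 — a constant shift. Each letter is shifted forward by 8 in the alphabet (a Caesar shift of +8).
For relax: r+8=z, e+8=m, l+8=t, a+8=i, x+8=f.

zmtif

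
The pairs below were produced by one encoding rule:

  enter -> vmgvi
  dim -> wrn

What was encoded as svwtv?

hedge

Each pair mirrors across the alphabet (e↔v, n↔m, t↔g): positions sum to 25. Each letter is replaced by its mirror in the alphabet: a↔z, b↔y, c↔x, and so on (the Atbash cipher).
Reversing it on svwtv: s↔h, v↔e, w↔d, t↔g, v↔e.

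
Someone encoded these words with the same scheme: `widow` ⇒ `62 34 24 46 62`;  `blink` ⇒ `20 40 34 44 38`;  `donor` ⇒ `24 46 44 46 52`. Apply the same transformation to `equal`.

26 50 58 18 40

w(#23)→62 and i(#9)→34: differences scale by 2, so n = 2·pos + 16. The formula is n = 2×(alphabet index, a=1) + 16.
On equal: e=5→26, q=17→50, u=21→58, a=1→18, l=12→40.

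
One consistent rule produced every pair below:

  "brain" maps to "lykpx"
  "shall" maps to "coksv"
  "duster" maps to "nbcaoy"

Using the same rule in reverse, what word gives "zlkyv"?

pearl

Shifts by position in brain: pos 0: b→l (+10), pos 1: r→y (+7), pos 2: a→k (+10), pos 3: i→p (+7) — repeating every 2. The shifts repeat in a cycle of length 2: positions 0,1,… shift by +10, +7, then the pattern repeats.
Reversing it on zlkyv: z−10=p, l−7=e, k−10=a, y−7=r, v−10=l.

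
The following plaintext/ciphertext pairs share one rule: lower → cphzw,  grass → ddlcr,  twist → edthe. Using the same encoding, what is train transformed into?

ytlce

The output letters match the input read backwards, each shifted +11: lower reversed is rewol. Two steps: reverse the string, then apply a Caesar shift of +11.
On train: reverse → niart; then shift: n+11=y, i+11=t, a+11=l, r+11=c, t+11=e.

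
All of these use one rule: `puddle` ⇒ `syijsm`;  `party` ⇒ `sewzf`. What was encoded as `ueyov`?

ratio

Letter i (0-indexed) is shifted by i+3, so successive shifts are 3, 4, 5, ….
Decoding ueyov: u−3=r, e−4=a, y−5=t, o−6=i, v−7=o.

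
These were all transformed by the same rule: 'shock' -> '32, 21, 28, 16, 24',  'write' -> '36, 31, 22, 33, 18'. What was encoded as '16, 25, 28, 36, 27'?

clown

s is letter #19 and maps to 32: an offset of 13. Letters become their 1-based position plus 13 (so a→14, b→15, …).
Undoing it on 16, 25, 28, 36, 27: 16→(16−13)÷1=3=c, 25→(25−13)÷1=12=l, 28→(28−13)÷1=15=o, 36→(36−13)÷1=23=w, 27→(27−13)÷1=14=n.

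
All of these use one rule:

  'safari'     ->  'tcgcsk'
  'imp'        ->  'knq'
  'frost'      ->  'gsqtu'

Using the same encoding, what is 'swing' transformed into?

txkoh

The rule splits by letter class: vowels +2, consonants +1.
Applying it to swing: s(cons)+1=t, w(cons)+1=x, i(vowel)+2=k, n(cons)+1=o, g(cons)+1=h.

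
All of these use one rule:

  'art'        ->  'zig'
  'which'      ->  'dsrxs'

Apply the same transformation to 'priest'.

Each pair mirrors across the alphabet (a↔z, r↔i, t↔g): positions sum to 25. Letters are reflected about the middle of the alphabet (position → 25−position): Atbash.
Applying it to priest: p↔k, r↔i, i↔r, e↔v, s↔h, t↔g.

kirvhg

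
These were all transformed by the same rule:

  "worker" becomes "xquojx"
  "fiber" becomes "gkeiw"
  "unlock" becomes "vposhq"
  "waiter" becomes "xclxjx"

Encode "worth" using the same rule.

In worker: w→x is +1, o→q is +2, r→u is +3, k→o is +4 — the shift increases by 1 each position. Letter i (0-indexed) is shifted by i+1, so successive shifts are 1, 2, 3, ….
On worth: w+1=x, o+2=q, r+3=u, t+4=x, h+5=m.

xquxm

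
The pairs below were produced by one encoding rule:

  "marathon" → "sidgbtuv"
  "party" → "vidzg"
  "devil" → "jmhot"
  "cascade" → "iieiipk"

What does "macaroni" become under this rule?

siogzatq

Shifts by position in marathon: pos 0: m→s (+6), pos 1: a→i (+8), pos 2: r→d (+12), pos 3: a→g (+6), pos 4: t→b (+8), pos 5: h→t (+12) — repeating every 3. The shifts repeat in a cycle of length 3: positions 0,1,… shift by +6, +8, +12, then the pattern repeats.
On macaroni: m+6=s, a+8=i, c+12=o, a+6=g, r+8=z, o+12=a, n+6=t, i+8=q.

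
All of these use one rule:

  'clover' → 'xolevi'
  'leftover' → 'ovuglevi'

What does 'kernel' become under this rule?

Each pair mirrors across the alphabet (c↔x, l↔o, o↔l): positions sum to 25. This is the alphabet-reversal cipher (Atbash): a becomes z, b becomes y, etc.
On kernel: k↔p, e↔v, r↔i, n↔m, e↔v, l↔o.

pvimvo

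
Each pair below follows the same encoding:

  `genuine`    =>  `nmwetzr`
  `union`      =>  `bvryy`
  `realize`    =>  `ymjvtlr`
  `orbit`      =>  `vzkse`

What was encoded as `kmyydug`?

deposit

Each letter shifts forward by (position + 7), i.e. 7, 8, 9, … — the shift grows by one for each successive letter.
Decoding kmyydug: k−7=d, m−8=e, y−9=p, y−10=o, d−11=s, u−12=i, g−13=t.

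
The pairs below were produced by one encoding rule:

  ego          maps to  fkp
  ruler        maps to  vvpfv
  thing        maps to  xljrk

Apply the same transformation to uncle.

vrgpf

Vowels shift forward by 1 and consonants shift forward by 4.
On uncle: u(vowel)+1=v, n(cons)+4=r, c(cons)+4=g, l(cons)+4=p, e(vowel)+1=f.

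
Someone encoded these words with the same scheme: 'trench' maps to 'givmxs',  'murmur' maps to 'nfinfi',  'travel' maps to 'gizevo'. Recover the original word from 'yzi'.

bar

This is the alphabet-reversal cipher (Atbash): a becomes z, b becomes y, etc.
Reversing it on yzi: y↔b, z↔a, i↔r.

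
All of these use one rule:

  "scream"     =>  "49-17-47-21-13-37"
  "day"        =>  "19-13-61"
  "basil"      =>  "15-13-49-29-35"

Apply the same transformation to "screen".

49-17-47-21-21-39

s(#19)→49 and c(#3)→17: differences scale by 2, so n = 2·pos + 11. With a=1..z=26, the number is 2·pos + 11.
On screen: s=19→49, c=3→17, r=18→47, e=5→21, e=5→21, n=14→39.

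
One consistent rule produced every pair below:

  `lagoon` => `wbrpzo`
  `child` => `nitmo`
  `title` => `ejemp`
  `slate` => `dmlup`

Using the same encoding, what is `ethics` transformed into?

pusjnt

It's a Vigenère-style cipher with numeric key [11,1]: position i shifts by key[i mod 2].
For ethics: e+11=p, t+1=u, h+11=s, i+1=j, c+11=n, s+1=t.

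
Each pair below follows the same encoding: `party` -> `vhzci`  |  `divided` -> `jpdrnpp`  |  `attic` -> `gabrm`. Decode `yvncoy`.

soften

Letter i (0-indexed) is shifted by i+6, so successive shifts are 6, 7, 8, ….
Undoing it on yvncoy: y−6=s, v−7=o, n−8=f, c−9=t, o−10=e, y−11=n.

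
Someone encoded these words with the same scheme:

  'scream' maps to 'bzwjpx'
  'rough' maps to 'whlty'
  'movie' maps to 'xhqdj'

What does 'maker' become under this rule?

xpnjw

s(18)→b(1) and c(2)→z(25) fit y≡5x+15 (mod 26); the inverse of 5 mod 26 is 21. Each letter's alphabet position (a=0..z=25) is mapped through 5·x+15 mod 26 — an affine cipher.
For maker: m(12)→5·12+15≡23=x; a(0)→5·0+15≡15=p; k(10)→5·10+15≡13=n; e(4)→5·4+15≡9=j; r(17)→5·17+15≡22=w (all mod 26).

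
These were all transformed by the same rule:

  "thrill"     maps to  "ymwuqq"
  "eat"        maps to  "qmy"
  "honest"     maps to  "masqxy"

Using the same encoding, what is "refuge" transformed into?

The shift depends on letter class: consonant t→y is +5, but vowel i→u is +12. The rule splits by letter class: vowels +12, consonants +5.
On refuge: r(cons)+5=w, e(vowel)+12=q, f(cons)+5=k, u(vowel)+12=g, g(cons)+5=l, e(vowel)+12=q.

wqkglq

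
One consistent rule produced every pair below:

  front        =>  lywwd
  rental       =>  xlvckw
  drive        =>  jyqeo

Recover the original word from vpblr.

pitch

In front: f→l is +6, r→y is +7, o→w is +8, n→w is +9 — the shift increases by 1 each position. Letter i (0-indexed) is shifted by i+6, so successive shifts are 6, 7, 8, ….
Undoing it on vpblr: v−6=p, p−7=i, b−8=t, l−9=c, r−10=h.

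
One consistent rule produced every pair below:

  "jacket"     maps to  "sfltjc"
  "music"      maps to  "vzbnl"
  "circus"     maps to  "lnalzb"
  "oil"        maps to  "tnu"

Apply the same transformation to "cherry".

lqjaah

The shift depends on letter class: consonant j→s is +9, but vowel a→f is +5. Vowels shift forward by 5 and consonants shift forward by 9.
On cherry: c(cons)+9=l, h(cons)+9=q, e(vowel)+5=j, r(cons)+9=a, r(cons)+9=a, y(cons)+9=h.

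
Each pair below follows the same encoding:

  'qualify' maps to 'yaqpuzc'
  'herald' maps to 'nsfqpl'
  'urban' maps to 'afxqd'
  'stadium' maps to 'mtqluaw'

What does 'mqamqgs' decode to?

sausage

q(16)→y(24) and u(20)→a(0) fit y≡7x+16 (mod 26); the inverse of 7 mod 26 is 15. This is an affine cipher: with a=0,…,z=25, each position x becomes (7x+16) mod 26.
Undoing it on mqamqgs: m(12)→15·(12−16)≡18=s; q(16)→15·(16−16)≡0=a; a(0)→15·(0−16)≡20=u; m(12)→15·(12−16)≡18=s; q(16)→15·(16−16)≡0=a; g(6)→15·(6−16)≡6=g; s(18)→15·(18−16)≡4=e (all mod 26).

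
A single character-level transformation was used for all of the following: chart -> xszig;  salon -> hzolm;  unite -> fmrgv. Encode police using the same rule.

Each pair mirrors across the alphabet (c↔x, h↔s, a↔z): positions sum to 25. Letters are reflected about the middle of the alphabet (position → 25−position): Atbash.
Applying it to police: p↔k, o↔l, l↔o, i↔r, c↔x, e↔v.

klorxv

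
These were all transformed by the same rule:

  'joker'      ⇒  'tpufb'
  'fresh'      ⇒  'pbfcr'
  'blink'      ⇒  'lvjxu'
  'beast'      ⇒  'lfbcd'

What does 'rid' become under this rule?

bjn

The shift depends on letter class: consonant j→t is +10, but vowel o→p is +1. Two shifts are in play — +1 for a/e/i/o/u, +10 for every other letter.
On rid: r(cons)+10=b, i(vowel)+1=j, d(cons)+10=n.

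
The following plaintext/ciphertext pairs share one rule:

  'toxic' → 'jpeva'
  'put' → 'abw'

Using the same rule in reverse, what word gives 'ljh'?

The output letters match the input read backwards, each shifted +7: toxic reversed is cixot. The word is reversed, then every letter is shifted forward by 7.
Undoing it on ljh: shift back: l−7=e, j−7=c, h−7=a → eca; then reverse → ace.

ace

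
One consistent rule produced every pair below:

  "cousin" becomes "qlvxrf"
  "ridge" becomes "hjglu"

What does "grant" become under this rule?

wqduj

The output letters match the input read backwards, each shifted +3: cousin reversed is nisuoc. Two steps: reverse the string, then apply a Caesar shift of +3.
Applying it to grant: reverse → tnarg; then shift: t+3=w, n+3=q, a+3=d, r+3=u, g+3=j.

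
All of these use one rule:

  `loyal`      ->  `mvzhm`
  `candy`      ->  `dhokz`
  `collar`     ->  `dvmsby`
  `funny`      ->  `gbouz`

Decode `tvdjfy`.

Shifts by position in loyal: pos 0: l→m (+1), pos 1: o→v (+7), pos 2: y→z (+1), pos 3: a→h (+7) — repeating every 2. The shifts repeat in a cycle of length 2: positions 0,1,… shift by +1, +7, then the pattern repeats.
Undoing it on tvdjfy: t−1=s, v−7=o, d−1=c, j−7=c, f−1=e, y−7=r.

soccer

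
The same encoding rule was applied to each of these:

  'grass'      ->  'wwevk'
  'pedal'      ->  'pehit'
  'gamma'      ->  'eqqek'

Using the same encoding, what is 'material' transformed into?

The output letters match the input read backwards, each shifted +4: grass reversed is ssarg. Read the word backwards and shift each letter +4.
Applying it to material: reverse → lairetam; then shift: l+4=p, a+4=e, i+4=m, r+4=v, e+4=i, t+4=x, a+4=e, m+4=q.

pemvixeq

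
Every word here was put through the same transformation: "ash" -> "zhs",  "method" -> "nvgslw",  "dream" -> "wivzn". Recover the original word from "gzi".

Each pair mirrors across the alphabet (a↔z, s↔h, h↔s): positions sum to 25. Letters are reflected about the middle of the alphabet (position → 25−position): Atbash.
Undoing it on gzi: g↔t, z↔a, i↔r.

tar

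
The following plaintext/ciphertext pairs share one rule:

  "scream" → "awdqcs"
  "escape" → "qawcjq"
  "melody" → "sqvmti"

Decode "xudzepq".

turbine

Treating letters as 0–25, the rule is x ↦ 23x + 2 (mod 26).
Undoing it on xudzepq: x(23)→17·(23−2)≡19=t; u(20)→17·(20−2)≡20=u; d(3)→17·(3−2)≡17=r; z(25)→17·(25−2)≡1=b; e(4)→17·(4−2)≡8=i; p(15)→17·(15−2)≡13=n; q(16)→17·(16−2)≡4=e (all mod 26).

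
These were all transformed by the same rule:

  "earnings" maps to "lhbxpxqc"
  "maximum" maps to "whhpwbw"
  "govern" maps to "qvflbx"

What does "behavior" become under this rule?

llrhfpvb

The shift depends on letter class: consonant r→b is +10, but vowel e→l is +7. Vowels shift forward by 7 and consonants shift forward by 10.
Applying it to behavior: b(cons)+10=l, e(vowel)+7=l, h(cons)+10=r, a(vowel)+7=h, v(cons)+10=f, i(vowel)+7=p, o(vowel)+7=v, r(cons)+10=b.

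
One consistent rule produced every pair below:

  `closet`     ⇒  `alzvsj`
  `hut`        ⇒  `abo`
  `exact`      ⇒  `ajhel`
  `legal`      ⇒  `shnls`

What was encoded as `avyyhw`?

The word is reversed, then every letter is shifted forward by 7.
Undoing it on avyyhw: shift back: a−7=t, v−7=o, y−7=r, y−7=r, h−7=a, w−7=p → torrap; then reverse → parrot.

parrot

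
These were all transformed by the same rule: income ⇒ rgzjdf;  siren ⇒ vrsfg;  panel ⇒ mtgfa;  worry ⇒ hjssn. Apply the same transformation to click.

i(8)→r(17) and n(13)→g(6) fit y≡3x+19 (mod 26); the inverse of 3 mod 26 is 9. Treating letters as 0–25, the rule is x ↦ 3x + 19 (mod 26).
For click: c(2)→3·2+19≡25=z; l(11)→3·11+19≡0=a; i(8)→3·8+19≡17=r; c(2)→3·2+19≡25=z; k(10)→3·10+19≡23=x (all mod 26).

zarzx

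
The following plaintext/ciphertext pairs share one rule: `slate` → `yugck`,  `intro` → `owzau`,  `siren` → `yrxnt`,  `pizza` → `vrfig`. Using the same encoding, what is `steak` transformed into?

Shifts by position in slate: pos 0: s→y (+6), pos 1: l→u (+9), pos 2: a→g (+6), pos 3: t→c (+9) — repeating every 2. A repeating key of period 2 is used — shifts +6, +9 over and over.
Applying it to steak: s+6=y, t+9=c, e+6=k, a+9=j, k+6=q.

yckjq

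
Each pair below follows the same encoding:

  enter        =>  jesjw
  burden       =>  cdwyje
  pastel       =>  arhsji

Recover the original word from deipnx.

unlock

e(4)→j(9) and n(13)→e(4) fit y≡11x+17 (mod 26); the inverse of 11 mod 26 is 19. This is an affine cipher: with a=0,…,z=25, each position x becomes (11x+17) mod 26.
Decoding deipnx: d(3)→19·(3−17)≡20=u; e(4)→19·(4−17)≡13=n; i(8)→19·(8−17)≡11=l; p(15)→19·(15−17)≡14=o; n(13)→19·(13−17)≡2=c; x(23)→19·(23−17)≡10=k (all mod 26).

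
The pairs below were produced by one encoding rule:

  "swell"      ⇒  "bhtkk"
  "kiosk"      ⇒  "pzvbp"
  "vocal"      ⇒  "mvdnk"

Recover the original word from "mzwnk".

s(18)→b(1) and w(22)→h(7) fit y≡21x+13 (mod 26); the inverse of 21 mod 26 is 5. This is an affine cipher: with a=0,…,z=25, each position x becomes (21x+13) mod 26.
Decoding mzwnk: m(12)→5·(12−13)≡21=v; z(25)→5·(25−13)≡8=i; w(22)→5·(22−13)≡19=t; n(13)→5·(13−13)≡0=a; k(10)→5·(10−13)≡11=l (all mod 26).

vital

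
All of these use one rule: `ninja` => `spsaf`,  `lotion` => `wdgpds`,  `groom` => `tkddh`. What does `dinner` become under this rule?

mpssxk

n(13)→s(18) and i(8)→p(15) fit y≡11x+5 (mod 26); the inverse of 11 mod 26 is 19. Each letter's alphabet position (a=0..z=25) is mapped through 11·x+5 mod 26 — an affine cipher.
For dinner: d(3)→11·3+5≡12=m; i(8)→11·8+5≡15=p; n(13)→11·13+5≡18=s; n(13)→11·13+5≡18=s; e(4)→11·4+5≡23=x; r(17)→11·17+5≡10=k (all mod 26).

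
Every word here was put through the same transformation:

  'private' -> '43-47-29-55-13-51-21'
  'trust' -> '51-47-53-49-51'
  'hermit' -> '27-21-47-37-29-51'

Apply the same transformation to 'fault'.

p(#16)→43 and r(#18)→47: differences scale by 2, so n = 2·pos + 11. With a=1..z=26, the number is 2·pos + 11.
Applying it to fault: f=6→23, a=1→13, u=21→53, l=12→35, t=20→51.

23-13-53-35-51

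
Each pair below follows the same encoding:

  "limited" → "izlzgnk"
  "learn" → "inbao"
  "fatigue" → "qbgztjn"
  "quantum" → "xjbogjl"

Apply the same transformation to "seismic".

dnzdlzh

This is an affine cipher: with a=0,…,z=25, each position x becomes (3x+1) mod 26.
For seismic: s(18)→3·18+1≡3=d; e(4)→3·4+1≡13=n; i(8)→3·8+1≡25=z; s(18)→3·18+1≡3=d; m(12)→3·12+1≡11=l; i(8)→3·8+1≡25=z; c(2)→3·2+1≡7=h (all mod 26).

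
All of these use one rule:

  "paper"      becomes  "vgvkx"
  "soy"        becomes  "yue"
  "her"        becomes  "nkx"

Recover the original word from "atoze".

Compare letters: p→v is +6, a→g is +6, p→v is +6 — a constant shift. It's a constant shift of +6 (ROT6).
Decoding atoze: a−6=u, t−6=n, o−6=i, z−6=t, e−6=y.

unity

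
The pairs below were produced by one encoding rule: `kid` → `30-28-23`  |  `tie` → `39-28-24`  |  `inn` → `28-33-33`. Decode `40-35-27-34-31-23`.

uphold

k is letter #11 and maps to 30: an offset of 19. The number is (letter's place in the alphabet, a=1) + 19.
Decoding 40-35-27-34-31-23: 40→(40−19)÷1=21=u, 35→(35−19)÷1=16=p, 27→(27−19)÷1=8=h, 34→(34−19)÷1=15=o, 31→(31−19)÷1=12=l, 23→(23−19)÷1=4=d.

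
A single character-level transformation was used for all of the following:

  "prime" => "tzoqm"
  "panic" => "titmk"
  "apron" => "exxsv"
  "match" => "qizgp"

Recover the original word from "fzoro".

A repeating key of period 3 is used — shifts +4, +8, +6 over and over.
Undoing it on fzoro: f−4=b, z−8=r, o−6=i, r−4=n, o−8=g.

bring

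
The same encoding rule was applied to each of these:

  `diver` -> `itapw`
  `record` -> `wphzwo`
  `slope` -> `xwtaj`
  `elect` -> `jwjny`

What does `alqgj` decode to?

valve

The shifts repeat in a cycle of length 2: positions 0,1,… shift by +5, +11, then the pattern repeats.
Decoding alqgj: a−5=v, l−11=a, q−5=l, g−11=v, j−5=e.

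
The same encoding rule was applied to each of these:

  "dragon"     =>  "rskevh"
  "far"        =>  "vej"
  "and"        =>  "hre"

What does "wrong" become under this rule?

The output letters match the input read backwards, each shifted +4: dragon reversed is nogard. The word is reversed, then every letter is shifted forward by 4.
On wrong: reverse → gnorw; then shift: g+4=k, n+4=r, o+4=s, r+4=v, w+4=a.

krsva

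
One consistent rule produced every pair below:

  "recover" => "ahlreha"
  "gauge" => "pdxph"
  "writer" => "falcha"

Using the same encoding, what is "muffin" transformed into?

vxoolw

The shift depends on letter class: consonant r→a is +9, but vowel e→h is +3. Two shifts are in play — +3 for a/e/i/o/u, +9 for every other letter.
Applying it to muffin: m(cons)+9=v, u(vowel)+3=x, f(cons)+9=o, f(cons)+9=o, i(vowel)+3=l, n(cons)+9=w.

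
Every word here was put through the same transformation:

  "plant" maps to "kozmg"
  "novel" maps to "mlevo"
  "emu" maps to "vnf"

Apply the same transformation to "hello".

Each letter is replaced by its mirror in the alphabet: a↔z, b↔y, c↔x, and so on (the Atbash cipher).
On hello: h↔s, e↔v, l↔o, l↔o, o↔l.

svool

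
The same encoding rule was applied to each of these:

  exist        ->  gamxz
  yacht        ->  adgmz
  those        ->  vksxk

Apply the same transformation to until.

wqxnr

In exist: e→g is +2, x→a is +3, i→m is +4, s→x is +5 — the shift increases by 1 each position. The shift increases by 1 at each position, starting from +2: 2, 3, 4, ….
On until: u+2=w, n+3=q, t+4=x, i+5=n, l+6=r.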